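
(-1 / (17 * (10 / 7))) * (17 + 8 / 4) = -133 / 170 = -0.78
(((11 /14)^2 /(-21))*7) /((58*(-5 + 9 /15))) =55 /68208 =0.00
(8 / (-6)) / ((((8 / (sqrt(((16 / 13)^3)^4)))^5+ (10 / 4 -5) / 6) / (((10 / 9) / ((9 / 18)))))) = -3245185536584267267831560205762560 / 70283528162466351345736075532556963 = -0.05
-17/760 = -0.02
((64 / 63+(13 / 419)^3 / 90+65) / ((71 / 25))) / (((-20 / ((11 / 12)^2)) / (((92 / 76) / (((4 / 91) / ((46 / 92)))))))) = -13.45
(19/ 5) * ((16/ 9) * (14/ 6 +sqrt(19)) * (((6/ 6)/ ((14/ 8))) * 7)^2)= 34048/ 135 +4864 * sqrt(19)/ 45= 723.36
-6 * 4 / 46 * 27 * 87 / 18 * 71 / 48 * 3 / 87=-639 / 184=-3.47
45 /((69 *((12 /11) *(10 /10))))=55 /92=0.60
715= 715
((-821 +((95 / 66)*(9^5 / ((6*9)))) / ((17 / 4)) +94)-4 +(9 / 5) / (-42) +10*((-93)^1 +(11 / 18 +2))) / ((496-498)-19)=148980659 / 2474010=60.22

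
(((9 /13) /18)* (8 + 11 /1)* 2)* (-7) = -10.23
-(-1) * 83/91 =83/91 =0.91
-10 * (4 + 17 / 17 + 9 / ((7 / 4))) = -710 / 7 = -101.43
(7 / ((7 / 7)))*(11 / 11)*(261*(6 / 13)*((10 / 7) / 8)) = 150.58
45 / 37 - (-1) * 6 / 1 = 267 / 37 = 7.22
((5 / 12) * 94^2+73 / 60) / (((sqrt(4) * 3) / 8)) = 220973 / 45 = 4910.51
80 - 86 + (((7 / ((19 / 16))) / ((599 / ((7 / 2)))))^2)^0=-5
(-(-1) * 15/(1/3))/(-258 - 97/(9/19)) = -81/833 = -0.10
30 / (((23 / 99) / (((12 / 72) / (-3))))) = -7.17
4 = 4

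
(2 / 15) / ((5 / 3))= 2 / 25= 0.08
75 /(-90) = -5 /6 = -0.83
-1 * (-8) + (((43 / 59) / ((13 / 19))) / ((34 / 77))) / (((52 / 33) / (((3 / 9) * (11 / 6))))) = 72702677 / 8136336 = 8.94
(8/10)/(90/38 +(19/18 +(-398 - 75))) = -1368/802975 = -0.00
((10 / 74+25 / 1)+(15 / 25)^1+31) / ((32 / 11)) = 3608 / 185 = 19.50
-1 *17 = -17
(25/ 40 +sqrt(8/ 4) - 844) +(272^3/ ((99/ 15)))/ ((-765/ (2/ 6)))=-2170.52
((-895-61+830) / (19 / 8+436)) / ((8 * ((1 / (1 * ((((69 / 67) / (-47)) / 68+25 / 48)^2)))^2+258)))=-3200156859440350793050081 / 24193761354166232173702357613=-0.00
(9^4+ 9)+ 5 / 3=19715 / 3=6571.67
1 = 1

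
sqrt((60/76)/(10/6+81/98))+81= 21 * sqrt(139270)/13927+81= 81.56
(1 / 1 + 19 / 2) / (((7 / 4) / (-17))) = -102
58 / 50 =29 / 25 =1.16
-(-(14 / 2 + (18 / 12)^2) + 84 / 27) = 221 / 36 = 6.14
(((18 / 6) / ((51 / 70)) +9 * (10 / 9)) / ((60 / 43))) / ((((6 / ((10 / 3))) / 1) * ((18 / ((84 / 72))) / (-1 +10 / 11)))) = -1505 / 45441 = -0.03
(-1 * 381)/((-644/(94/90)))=0.62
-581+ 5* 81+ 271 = 95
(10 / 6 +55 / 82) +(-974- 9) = -241243 / 246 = -980.66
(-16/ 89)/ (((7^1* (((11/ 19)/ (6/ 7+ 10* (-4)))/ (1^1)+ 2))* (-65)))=0.00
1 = 1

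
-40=-40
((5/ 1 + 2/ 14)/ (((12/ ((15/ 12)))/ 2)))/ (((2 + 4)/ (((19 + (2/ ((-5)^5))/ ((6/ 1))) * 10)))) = 89062/ 2625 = 33.93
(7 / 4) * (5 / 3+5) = 35 / 3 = 11.67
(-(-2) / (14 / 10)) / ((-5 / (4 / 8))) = -1 / 7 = -0.14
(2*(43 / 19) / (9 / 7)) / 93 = 0.04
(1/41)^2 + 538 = 904379/1681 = 538.00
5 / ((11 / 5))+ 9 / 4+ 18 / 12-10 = -175 / 44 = -3.98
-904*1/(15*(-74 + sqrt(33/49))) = 6328*sqrt(33)/4024365 + 3277904/4024365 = 0.82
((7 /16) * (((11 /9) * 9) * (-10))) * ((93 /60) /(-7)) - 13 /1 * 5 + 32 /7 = -11149 /224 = -49.77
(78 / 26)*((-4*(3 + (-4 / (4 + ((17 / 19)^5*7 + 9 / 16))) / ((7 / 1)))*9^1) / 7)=-251168151420 / 5549727113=-45.26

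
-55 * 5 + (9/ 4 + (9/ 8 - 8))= -2237/ 8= -279.62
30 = 30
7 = 7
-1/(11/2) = -2/11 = -0.18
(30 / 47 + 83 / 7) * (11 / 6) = 45221 / 1974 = 22.91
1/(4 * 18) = 0.01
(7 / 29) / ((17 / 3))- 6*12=-35475 / 493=-71.96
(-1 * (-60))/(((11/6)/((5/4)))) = 450/11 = 40.91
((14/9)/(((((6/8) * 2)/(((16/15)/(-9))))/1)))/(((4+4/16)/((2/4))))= -896/61965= -0.01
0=0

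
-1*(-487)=487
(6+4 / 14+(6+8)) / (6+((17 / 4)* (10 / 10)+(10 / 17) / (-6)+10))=28968 / 28777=1.01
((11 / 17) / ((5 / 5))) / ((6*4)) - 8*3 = -9781 / 408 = -23.97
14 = 14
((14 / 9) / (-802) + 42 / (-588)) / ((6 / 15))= -18535 / 101052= -0.18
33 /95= 0.35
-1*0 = 0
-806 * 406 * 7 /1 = -2290652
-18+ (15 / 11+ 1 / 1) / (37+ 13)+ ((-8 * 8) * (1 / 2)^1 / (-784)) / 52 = -6289463 / 350350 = -17.95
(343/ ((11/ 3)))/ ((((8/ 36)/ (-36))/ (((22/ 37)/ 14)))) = -643.62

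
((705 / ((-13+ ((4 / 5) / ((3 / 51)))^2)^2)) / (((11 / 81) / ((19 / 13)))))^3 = 427755629871551513671875 / 25321256627731134547173983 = 0.02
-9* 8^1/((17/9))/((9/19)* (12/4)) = -26.82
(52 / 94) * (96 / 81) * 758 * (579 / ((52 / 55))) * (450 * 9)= 57932424000 / 47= 1232604765.96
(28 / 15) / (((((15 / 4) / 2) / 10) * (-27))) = -448 / 1215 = -0.37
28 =28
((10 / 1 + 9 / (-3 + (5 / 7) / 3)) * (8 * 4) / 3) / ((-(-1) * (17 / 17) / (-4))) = -25024 / 87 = -287.63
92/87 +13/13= 179/87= 2.06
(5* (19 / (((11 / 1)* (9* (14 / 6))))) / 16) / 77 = 95 / 284592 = 0.00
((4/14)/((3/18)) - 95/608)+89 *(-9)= -179075/224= -799.44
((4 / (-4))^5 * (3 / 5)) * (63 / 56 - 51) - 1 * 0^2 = 1197 / 40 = 29.92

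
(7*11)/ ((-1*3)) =-77/ 3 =-25.67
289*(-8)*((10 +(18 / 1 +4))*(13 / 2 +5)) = -850816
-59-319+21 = -357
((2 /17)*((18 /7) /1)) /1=36 /119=0.30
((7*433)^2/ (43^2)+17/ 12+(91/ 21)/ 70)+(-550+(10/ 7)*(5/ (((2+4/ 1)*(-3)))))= 10296734047/ 2329740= 4419.69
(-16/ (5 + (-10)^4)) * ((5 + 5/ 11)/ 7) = -64/ 51359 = -0.00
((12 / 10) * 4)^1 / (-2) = -12 / 5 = -2.40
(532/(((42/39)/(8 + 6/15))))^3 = 8931588748992/125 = 71452709991.94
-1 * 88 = -88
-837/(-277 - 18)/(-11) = -837/3245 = -0.26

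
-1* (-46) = 46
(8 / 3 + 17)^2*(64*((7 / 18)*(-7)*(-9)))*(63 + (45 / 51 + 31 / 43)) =257763872800 / 6579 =39179795.23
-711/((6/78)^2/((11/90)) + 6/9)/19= -3965247/75772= -52.33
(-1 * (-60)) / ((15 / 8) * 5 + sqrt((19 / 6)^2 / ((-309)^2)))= 444960 / 69601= 6.39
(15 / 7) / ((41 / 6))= 90 / 287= 0.31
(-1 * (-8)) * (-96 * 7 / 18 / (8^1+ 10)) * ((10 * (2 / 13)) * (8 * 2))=-143360 / 351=-408.43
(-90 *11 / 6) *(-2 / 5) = 66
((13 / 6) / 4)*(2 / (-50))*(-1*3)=13 / 200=0.06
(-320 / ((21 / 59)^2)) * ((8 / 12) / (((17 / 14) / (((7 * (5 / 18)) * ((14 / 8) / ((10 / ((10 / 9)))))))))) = -19493600 / 37179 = -524.32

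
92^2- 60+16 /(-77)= 647092 /77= 8403.79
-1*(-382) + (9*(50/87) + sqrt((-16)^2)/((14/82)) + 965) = 293515/203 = 1445.89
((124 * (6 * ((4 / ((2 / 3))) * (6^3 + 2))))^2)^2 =896856000422765386530816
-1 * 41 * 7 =-287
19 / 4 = 4.75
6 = 6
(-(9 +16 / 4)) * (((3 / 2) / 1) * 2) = -39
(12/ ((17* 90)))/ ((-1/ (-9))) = 6/ 85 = 0.07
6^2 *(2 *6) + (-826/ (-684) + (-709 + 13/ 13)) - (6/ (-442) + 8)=-21372989/ 75582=-282.78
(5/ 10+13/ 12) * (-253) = -4807/ 12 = -400.58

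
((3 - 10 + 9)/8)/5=1/20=0.05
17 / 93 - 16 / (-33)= 683 / 1023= 0.67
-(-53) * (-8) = -424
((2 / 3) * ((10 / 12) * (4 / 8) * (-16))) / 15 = -8 / 27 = -0.30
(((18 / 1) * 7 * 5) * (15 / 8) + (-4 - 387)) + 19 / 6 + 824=19409 / 12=1617.42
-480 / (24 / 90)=-1800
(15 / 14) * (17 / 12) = 85 / 56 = 1.52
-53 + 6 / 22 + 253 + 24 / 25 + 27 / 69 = 1275272 / 6325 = 201.62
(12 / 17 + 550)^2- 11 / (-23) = 2015885191 / 6647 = 303277.45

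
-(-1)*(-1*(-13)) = 13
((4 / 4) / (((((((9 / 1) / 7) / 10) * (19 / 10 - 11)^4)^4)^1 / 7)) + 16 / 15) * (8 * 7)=59.73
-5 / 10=-1 / 2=-0.50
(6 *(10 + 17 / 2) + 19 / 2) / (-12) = -241 / 24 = -10.04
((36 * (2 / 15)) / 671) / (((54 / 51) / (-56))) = -3808 / 10065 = -0.38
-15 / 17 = -0.88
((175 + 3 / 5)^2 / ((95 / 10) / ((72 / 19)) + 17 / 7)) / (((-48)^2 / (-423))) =-570646881 / 497500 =-1147.03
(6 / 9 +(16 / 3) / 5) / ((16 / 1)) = 13 / 120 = 0.11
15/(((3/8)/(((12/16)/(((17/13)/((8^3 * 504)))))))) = 5919924.71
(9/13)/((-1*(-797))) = 9/10361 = 0.00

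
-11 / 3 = -3.67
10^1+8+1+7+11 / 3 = 89 / 3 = 29.67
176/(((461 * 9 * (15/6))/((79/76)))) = 6952/394155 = 0.02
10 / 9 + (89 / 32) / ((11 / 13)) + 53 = 181837 / 3168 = 57.40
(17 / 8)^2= 289 / 64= 4.52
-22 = -22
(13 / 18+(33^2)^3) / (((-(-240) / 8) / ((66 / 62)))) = 45826282.80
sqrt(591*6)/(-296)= -3*sqrt(394)/296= -0.20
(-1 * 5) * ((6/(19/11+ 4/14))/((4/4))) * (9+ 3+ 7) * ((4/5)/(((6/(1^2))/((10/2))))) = -5852/31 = -188.77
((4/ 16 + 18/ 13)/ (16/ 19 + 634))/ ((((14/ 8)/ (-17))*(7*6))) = -27455/ 46100964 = -0.00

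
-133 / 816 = -0.16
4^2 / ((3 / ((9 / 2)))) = 24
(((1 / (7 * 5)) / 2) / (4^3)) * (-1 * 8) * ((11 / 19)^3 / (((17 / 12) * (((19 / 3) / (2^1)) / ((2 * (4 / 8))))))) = -11979 / 155081990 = -0.00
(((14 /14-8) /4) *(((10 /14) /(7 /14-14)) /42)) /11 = 5 /24948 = 0.00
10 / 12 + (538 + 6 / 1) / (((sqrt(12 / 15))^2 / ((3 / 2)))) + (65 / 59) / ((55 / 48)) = 3978869 / 3894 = 1021.79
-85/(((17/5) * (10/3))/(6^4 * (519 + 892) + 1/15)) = -13714920.50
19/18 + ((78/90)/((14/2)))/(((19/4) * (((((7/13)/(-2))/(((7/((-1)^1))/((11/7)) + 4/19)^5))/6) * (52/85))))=8743662377049876545/6682725411581142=1308.40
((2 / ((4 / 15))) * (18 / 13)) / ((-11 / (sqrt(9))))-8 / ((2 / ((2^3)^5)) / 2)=-37486997 / 143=-262146.83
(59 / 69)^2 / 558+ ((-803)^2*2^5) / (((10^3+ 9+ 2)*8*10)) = 1142021926913 / 4476435030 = 255.12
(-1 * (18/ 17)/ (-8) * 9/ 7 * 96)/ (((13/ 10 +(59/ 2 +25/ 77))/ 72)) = 7698240/ 203711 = 37.79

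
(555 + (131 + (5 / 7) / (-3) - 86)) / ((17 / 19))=670.32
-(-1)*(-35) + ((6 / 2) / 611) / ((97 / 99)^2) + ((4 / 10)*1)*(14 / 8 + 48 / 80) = -9788904847 / 287444950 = -34.05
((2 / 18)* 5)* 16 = 80 / 9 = 8.89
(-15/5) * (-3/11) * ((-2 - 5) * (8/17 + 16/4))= -4788/187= -25.60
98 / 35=14 / 5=2.80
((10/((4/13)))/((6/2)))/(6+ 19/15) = 325/218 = 1.49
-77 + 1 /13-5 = -1065 /13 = -81.92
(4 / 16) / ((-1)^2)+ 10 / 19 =59 / 76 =0.78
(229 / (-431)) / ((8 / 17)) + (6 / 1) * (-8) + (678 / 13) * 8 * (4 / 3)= 22733775 / 44824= 507.18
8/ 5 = 1.60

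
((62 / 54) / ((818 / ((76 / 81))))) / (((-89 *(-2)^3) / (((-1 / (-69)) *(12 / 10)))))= 589 / 18310067010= 0.00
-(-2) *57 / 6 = 19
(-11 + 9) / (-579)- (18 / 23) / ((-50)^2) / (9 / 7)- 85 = -1414877803 / 16646250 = -85.00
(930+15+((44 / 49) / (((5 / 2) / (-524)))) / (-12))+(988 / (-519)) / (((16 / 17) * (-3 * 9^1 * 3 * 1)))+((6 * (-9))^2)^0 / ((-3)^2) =39584091691 / 41198220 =960.82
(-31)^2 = 961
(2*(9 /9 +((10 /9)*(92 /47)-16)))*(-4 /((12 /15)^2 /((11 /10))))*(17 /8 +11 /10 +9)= 9727025 /4512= 2155.81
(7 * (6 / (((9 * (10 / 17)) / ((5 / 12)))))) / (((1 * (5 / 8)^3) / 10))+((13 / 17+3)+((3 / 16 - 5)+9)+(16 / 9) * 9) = 9752083 / 61200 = 159.35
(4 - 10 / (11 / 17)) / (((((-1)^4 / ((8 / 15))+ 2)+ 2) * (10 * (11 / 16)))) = -8064 / 28435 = -0.28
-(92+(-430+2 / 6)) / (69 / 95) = 96235 / 207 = 464.90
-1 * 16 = -16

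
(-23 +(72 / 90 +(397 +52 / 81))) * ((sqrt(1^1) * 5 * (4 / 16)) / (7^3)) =10861 / 7938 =1.37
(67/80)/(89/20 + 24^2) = 0.00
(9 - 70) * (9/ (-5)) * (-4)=-2196/ 5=-439.20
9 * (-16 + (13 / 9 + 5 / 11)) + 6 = -1330 / 11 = -120.91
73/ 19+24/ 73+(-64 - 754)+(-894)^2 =1107411551/ 1387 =798422.17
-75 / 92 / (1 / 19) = -1425 / 92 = -15.49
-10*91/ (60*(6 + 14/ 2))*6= -7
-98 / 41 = -2.39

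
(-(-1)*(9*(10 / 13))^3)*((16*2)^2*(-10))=-7464960000 / 2197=-3397797.00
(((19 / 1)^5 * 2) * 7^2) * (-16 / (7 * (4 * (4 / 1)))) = -34665386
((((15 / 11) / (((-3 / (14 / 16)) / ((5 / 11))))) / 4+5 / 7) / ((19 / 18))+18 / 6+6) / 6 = 826869 / 514976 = 1.61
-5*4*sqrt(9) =-60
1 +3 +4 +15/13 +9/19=2378/247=9.63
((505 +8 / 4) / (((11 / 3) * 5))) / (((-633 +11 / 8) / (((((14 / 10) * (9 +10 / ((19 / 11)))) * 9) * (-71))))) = 15294117384 / 26401925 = 579.28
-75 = -75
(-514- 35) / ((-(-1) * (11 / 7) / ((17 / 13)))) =-65331 / 143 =-456.86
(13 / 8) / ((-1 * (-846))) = 13 / 6768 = 0.00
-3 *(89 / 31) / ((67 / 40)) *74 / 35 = -158064 / 14539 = -10.87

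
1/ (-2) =-1/ 2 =-0.50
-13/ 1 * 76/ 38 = -26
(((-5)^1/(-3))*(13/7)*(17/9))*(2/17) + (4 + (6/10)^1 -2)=3107/945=3.29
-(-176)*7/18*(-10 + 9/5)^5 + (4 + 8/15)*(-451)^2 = -45433792316/28125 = -1615423.73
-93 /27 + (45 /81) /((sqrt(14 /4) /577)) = -31 /9 + 2885*sqrt(14) /63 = 167.90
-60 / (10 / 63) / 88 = -189 / 44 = -4.30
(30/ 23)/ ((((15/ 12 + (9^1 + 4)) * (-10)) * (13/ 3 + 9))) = -3/ 4370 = -0.00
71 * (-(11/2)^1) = -781/2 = -390.50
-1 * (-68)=68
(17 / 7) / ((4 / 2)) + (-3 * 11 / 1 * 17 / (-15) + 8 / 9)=24887 / 630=39.50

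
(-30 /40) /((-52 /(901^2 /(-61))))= -2435403 /12688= -191.95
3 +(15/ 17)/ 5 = 54/ 17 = 3.18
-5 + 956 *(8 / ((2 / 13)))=49707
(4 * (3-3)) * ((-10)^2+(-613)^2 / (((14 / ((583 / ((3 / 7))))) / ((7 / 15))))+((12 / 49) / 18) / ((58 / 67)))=0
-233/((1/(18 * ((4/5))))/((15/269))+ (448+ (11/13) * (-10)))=-654264/1237721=-0.53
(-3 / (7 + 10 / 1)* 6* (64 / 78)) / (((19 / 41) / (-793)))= 480192 / 323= 1486.66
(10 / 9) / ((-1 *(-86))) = 5 / 387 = 0.01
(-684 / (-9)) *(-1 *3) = -228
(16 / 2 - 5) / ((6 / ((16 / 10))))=4 / 5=0.80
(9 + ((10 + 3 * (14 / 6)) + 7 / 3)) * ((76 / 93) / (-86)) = -0.27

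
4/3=1.33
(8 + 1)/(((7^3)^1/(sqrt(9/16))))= 27/1372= 0.02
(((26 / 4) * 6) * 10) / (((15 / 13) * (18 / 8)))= 1352 / 9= 150.22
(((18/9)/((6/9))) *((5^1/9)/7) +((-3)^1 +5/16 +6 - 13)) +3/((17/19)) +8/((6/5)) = 3257/5712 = 0.57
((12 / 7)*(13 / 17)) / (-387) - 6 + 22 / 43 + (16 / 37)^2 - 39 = -931087561 / 21015519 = -44.30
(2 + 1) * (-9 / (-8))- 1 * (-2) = 43 / 8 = 5.38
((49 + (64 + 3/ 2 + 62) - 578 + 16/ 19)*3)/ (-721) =6525/ 3914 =1.67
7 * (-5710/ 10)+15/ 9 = -11986/ 3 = -3995.33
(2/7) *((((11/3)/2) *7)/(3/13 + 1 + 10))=143/438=0.33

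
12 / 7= 1.71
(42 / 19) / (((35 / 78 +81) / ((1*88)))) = 288288 / 120707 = 2.39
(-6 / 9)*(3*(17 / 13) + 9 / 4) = -107 / 26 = -4.12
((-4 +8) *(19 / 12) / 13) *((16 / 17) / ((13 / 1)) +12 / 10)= 0.62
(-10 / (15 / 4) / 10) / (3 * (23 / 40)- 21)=32 / 2313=0.01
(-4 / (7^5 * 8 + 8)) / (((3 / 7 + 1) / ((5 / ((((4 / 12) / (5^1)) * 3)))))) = -35 / 67232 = -0.00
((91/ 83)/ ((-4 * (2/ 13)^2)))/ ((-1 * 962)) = 0.01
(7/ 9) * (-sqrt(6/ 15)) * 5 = -7 * sqrt(10)/ 9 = -2.46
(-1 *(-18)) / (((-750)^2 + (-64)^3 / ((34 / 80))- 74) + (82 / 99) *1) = -15147 / 45762944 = -0.00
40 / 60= 0.67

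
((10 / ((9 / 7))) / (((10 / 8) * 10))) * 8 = 224 / 45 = 4.98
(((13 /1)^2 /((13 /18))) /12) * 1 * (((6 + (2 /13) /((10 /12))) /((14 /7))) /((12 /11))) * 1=2211 /40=55.28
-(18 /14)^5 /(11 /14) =-118098 /26411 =-4.47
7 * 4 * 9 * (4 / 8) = 126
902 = 902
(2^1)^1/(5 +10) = 2/15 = 0.13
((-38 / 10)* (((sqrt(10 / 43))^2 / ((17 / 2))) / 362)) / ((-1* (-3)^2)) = 38 / 1190799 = 0.00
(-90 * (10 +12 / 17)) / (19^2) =-16380 / 6137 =-2.67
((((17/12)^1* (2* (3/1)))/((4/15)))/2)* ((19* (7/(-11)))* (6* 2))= -101745/44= -2312.39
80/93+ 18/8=1157/372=3.11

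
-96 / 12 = -8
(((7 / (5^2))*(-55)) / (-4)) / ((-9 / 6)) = -77 / 30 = -2.57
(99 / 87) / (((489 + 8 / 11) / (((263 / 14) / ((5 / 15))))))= 286407 / 2187122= 0.13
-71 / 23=-3.09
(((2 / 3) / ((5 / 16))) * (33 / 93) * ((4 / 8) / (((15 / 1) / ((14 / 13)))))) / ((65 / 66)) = 0.03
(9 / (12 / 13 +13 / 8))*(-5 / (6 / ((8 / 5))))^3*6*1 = -13312 / 265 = -50.23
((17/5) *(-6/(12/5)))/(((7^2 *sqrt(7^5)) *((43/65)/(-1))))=1105 *sqrt(7)/1445402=0.00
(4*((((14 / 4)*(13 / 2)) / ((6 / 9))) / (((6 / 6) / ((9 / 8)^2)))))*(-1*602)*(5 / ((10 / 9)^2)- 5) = 126464247 / 1280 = 98800.19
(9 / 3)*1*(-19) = -57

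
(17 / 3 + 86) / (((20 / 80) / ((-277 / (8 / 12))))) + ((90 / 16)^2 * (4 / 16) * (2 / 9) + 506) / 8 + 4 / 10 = -779704987 / 5120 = -152286.13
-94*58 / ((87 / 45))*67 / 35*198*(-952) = 1017555264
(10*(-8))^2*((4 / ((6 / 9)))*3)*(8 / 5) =184320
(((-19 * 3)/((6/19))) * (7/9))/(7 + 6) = -2527/234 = -10.80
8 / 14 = 4 / 7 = 0.57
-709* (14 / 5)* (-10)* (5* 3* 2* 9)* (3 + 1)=21440160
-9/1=-9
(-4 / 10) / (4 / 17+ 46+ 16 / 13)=-221 / 26225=-0.01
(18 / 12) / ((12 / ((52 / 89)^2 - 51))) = -401267 / 63368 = -6.33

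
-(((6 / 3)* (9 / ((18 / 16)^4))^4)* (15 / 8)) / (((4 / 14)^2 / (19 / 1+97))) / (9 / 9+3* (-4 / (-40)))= -4999699273823027200 / 1223861324751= -4085184.47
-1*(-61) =61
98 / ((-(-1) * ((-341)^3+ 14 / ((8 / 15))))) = -392 / 158607179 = -0.00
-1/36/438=-1/15768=-0.00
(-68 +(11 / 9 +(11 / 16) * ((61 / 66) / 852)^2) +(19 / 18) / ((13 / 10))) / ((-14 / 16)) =3944179010315 / 52317353088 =75.39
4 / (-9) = -4 / 9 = -0.44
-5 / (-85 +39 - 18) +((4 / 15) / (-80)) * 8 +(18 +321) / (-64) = -12589 / 2400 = -5.25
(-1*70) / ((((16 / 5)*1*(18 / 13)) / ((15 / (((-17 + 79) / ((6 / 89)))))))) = -11375 / 44144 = -0.26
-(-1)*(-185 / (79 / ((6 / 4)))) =-555 / 158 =-3.51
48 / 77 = 0.62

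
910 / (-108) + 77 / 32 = -5201 / 864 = -6.02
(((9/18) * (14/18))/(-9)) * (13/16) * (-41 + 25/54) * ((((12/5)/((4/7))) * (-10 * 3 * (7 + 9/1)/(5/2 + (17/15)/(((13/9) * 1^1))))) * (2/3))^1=-25895870/44469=-582.34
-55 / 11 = -5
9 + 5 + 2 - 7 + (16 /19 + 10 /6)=656 /57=11.51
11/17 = 0.65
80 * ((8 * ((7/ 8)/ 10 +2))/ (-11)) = -1336/ 11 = -121.45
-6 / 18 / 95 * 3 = -1 / 95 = -0.01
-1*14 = -14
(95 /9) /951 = 95 /8559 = 0.01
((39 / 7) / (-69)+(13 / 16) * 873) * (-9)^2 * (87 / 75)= 4291578369 / 64400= 66639.42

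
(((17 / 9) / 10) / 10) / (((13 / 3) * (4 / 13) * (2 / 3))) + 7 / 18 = 2953 / 7200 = 0.41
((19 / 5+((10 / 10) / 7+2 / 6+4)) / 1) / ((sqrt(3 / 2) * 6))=869 * sqrt(6) / 1890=1.13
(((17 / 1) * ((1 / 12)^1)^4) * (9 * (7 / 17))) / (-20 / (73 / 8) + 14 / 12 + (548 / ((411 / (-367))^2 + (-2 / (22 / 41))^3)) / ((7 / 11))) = -16200352325143 / 96344145986736000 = -0.00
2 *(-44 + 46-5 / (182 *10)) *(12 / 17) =4362 / 1547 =2.82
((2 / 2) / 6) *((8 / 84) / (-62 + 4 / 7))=-1 / 3870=-0.00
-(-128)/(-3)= -128/3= -42.67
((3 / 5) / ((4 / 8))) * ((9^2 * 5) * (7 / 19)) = 3402 / 19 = 179.05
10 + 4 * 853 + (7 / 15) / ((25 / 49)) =1283593 / 375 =3422.91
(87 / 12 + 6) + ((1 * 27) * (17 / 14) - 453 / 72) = 6677 / 168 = 39.74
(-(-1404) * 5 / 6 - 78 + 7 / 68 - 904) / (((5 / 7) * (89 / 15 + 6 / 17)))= 38373 / 916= 41.89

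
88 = 88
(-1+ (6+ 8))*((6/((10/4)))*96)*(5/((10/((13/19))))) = 97344/95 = 1024.67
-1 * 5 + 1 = -4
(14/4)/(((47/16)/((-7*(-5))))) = 1960/47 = 41.70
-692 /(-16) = 173 /4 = 43.25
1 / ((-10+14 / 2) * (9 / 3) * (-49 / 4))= 4 / 441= 0.01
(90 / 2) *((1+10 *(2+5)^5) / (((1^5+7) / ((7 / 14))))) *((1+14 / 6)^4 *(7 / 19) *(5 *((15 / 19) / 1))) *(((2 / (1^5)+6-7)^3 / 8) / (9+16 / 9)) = 275741484375 / 280136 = 984312.92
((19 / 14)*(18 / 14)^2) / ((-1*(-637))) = 1539 / 436982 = 0.00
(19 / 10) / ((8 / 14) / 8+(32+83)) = 133 / 8055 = 0.02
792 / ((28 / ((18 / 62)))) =1782 / 217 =8.21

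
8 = 8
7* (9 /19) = 3.32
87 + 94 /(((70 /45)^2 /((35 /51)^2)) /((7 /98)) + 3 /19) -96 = -2371689 /308171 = -7.70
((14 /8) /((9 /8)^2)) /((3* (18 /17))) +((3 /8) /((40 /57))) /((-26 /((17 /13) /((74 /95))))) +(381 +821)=4209460434997 /3500879616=1202.40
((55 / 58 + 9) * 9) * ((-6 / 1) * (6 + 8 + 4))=-280422 / 29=-9669.72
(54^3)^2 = 24794911296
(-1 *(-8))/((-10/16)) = -64/5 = -12.80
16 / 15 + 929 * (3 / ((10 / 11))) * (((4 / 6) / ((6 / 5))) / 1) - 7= 1697.23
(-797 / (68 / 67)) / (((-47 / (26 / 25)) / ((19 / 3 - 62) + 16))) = -4859309 / 7050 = -689.26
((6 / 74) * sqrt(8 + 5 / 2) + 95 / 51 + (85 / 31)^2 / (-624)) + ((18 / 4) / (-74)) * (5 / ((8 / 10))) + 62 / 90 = 3 * sqrt(42) / 74 + 3054546353 / 1414457460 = 2.42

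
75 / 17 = 4.41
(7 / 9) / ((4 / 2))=0.39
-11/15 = -0.73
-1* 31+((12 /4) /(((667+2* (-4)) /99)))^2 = -13374502 /434281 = -30.80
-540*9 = -4860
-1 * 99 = -99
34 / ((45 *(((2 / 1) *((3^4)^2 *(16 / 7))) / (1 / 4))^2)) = 833 / 15868743229440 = 0.00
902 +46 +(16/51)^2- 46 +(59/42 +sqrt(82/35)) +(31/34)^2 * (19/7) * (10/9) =sqrt(2870)/35 +16495730/18207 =907.54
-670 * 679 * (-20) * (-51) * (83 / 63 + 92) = -129905911400 / 3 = -43301970466.67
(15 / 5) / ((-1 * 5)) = -3 / 5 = -0.60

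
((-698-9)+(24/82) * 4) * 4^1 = -115756/41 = -2823.32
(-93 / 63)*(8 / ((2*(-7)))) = 124 / 147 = 0.84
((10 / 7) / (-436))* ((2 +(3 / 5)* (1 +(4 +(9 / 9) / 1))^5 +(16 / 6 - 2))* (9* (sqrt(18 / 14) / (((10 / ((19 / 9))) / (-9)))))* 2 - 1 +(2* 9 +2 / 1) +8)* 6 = -405 / 763 +35922312* sqrt(7) / 26705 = 3558.41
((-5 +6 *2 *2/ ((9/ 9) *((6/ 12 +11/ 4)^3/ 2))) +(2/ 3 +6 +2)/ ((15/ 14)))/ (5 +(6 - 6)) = 443623/ 494325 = 0.90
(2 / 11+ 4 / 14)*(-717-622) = -48204 / 77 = -626.03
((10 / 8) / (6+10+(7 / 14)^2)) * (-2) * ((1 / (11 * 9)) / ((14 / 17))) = -17 / 9009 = -0.00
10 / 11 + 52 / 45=1022 / 495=2.06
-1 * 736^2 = -541696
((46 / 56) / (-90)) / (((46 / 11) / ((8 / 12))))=-11 / 7560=-0.00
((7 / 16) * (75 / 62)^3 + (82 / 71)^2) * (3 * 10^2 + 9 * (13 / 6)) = 364742844093 / 541481216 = 673.60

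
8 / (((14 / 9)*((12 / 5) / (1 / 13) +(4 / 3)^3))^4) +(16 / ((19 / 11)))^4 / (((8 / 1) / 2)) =485928577455569684071389713 / 263995281310730971054592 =1840.67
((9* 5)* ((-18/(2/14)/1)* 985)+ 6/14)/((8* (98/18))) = -351851823/2744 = -128225.88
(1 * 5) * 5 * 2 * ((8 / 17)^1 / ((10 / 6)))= 240 / 17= 14.12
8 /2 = 4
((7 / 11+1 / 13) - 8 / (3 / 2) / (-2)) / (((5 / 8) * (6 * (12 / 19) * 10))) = 551 / 3861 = 0.14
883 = 883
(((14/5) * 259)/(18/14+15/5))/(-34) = -12691/2550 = -4.98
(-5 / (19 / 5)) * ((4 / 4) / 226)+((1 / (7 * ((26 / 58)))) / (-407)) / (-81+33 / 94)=-0.01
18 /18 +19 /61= 80 /61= 1.31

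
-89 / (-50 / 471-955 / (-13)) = -544947 / 449155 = -1.21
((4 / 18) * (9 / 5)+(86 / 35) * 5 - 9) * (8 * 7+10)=8514 / 35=243.26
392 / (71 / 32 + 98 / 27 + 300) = 338688 / 264253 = 1.28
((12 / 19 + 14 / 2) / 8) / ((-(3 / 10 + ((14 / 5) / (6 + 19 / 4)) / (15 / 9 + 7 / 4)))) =-1278175 / 504108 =-2.54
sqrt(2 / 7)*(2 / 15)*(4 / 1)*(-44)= -352*sqrt(14) / 105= -12.54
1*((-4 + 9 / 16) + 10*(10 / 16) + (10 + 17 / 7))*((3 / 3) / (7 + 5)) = 569 / 448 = 1.27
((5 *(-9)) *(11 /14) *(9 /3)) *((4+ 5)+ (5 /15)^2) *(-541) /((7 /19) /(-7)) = -69537435 /7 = -9933919.29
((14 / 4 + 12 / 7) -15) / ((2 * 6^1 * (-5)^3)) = 137 / 21000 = 0.01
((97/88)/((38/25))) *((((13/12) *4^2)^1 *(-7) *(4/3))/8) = -220675/15048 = -14.66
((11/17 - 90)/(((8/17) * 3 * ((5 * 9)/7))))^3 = -1202174306137/1259712000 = -954.32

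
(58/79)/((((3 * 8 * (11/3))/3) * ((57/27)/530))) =207495/33022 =6.28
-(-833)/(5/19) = 15827/5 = 3165.40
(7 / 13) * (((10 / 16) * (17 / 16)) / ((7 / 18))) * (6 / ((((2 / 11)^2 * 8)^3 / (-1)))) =-4065732495 / 13631488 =-298.26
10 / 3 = 3.33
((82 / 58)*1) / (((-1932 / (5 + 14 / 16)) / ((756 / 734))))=-17343 / 3916624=-0.00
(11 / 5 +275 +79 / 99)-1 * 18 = 128699 / 495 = 260.00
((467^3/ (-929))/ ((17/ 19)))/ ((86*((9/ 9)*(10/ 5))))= -1935103697/ 2716396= -712.38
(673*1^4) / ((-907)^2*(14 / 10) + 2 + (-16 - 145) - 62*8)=3365 / 5755268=0.00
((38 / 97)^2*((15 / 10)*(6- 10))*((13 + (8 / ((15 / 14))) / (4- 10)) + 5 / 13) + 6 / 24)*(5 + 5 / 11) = -80207549 / 1345487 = -59.61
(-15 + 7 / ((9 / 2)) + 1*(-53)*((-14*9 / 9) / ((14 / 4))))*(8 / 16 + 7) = 8935 / 6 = 1489.17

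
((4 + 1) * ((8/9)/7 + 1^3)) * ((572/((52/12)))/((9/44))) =687280/189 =3636.40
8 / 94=4 / 47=0.09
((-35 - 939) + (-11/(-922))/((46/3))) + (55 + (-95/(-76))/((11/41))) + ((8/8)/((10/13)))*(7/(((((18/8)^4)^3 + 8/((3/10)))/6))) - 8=-922.34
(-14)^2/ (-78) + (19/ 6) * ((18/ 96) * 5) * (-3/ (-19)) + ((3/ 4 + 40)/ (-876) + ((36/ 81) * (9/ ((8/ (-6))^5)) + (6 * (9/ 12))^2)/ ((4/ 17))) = 77681569/ 971776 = 79.94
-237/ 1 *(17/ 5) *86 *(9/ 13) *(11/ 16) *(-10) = 329835.63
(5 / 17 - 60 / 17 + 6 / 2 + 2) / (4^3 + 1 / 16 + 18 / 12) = 0.03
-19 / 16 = -1.19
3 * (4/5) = 12/5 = 2.40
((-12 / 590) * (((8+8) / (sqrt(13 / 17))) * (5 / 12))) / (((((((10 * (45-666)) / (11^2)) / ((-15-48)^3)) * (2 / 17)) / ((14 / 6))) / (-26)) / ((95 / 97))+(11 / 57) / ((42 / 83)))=-4504237584 * sqrt(221) / 164692125935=-0.41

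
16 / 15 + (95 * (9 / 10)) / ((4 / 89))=228413 / 120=1903.44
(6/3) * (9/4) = 9/2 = 4.50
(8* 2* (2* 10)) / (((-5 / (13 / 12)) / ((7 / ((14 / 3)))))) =-104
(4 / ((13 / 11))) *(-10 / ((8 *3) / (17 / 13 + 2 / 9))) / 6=-0.36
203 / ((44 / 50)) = 5075 / 22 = 230.68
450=450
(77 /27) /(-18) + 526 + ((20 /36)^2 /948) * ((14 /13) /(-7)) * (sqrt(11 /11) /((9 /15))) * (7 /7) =393688577 /748683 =525.84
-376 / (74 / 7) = -1316 / 37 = -35.57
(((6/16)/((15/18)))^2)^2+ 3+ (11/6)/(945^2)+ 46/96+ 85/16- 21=-208621928357/17146080000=-12.17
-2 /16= -0.12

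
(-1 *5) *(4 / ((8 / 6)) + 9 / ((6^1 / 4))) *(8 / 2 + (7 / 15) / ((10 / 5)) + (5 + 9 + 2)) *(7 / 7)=-1821 / 2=-910.50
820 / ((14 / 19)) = 7790 / 7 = 1112.86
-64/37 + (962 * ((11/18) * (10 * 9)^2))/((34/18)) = 1585711612/629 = 2521004.15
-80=-80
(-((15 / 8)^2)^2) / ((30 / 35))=-118125 / 8192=-14.42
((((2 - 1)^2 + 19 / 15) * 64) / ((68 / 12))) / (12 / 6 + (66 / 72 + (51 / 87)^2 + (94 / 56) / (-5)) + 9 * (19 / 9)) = 2260608 / 1936051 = 1.17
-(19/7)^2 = -361/49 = -7.37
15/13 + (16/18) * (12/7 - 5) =-1447/819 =-1.77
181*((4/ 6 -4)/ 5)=-120.67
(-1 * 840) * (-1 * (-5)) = -4200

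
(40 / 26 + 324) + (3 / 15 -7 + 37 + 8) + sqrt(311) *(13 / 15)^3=2197 *sqrt(311) / 3375 + 23643 / 65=375.22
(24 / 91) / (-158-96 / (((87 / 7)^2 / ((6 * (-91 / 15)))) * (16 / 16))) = -151380 / 77704627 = -0.00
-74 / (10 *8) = -37 / 40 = -0.92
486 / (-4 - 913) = -486 / 917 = -0.53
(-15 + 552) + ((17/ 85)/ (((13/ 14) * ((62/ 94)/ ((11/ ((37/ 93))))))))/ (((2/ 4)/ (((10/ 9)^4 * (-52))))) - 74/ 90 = -362105152/ 404595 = -894.98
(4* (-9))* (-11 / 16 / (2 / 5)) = 495 / 8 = 61.88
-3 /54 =-1 /18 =-0.06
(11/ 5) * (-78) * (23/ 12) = -3289/ 10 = -328.90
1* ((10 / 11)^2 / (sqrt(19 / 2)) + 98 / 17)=100* sqrt(38) / 2299 + 98 / 17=6.03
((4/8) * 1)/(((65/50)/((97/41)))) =485/533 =0.91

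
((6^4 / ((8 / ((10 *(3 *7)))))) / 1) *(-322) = -10954440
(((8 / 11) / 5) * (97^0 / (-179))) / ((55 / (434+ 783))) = -9736 / 541475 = -0.02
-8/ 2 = -4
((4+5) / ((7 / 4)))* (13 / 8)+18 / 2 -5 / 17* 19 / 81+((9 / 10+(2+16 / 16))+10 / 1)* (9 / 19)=21860042 / 915705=23.87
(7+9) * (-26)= -416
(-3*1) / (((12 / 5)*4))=-0.31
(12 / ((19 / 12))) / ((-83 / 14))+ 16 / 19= -688 / 1577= -0.44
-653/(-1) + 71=724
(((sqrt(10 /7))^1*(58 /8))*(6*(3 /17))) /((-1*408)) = -87*sqrt(70) /32368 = -0.02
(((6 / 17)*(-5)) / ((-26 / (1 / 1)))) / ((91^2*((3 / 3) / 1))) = 15 / 1830101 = 0.00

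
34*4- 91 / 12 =1541 / 12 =128.42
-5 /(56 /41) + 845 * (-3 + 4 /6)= -331855 /168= -1975.33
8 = 8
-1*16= -16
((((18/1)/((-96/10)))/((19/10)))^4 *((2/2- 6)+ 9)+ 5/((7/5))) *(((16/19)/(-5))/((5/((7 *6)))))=-51599757/4952198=-10.42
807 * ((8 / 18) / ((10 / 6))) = 1076 / 5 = 215.20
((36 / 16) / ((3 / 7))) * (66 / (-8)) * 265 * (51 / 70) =-267597 / 32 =-8362.41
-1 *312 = -312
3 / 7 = 0.43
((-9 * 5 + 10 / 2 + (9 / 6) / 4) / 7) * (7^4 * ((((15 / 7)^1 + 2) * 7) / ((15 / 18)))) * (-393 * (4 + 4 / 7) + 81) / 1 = 16228614339 / 20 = 811430716.95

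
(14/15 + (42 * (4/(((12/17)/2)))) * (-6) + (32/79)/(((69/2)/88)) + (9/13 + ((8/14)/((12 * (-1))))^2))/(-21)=148614172832/1093770405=135.87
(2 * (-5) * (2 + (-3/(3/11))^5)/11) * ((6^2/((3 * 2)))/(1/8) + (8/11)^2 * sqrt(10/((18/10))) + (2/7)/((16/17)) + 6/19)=171785600 * sqrt(2)/1331 + 5950875585/836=7300797.79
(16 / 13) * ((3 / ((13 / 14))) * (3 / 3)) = 672 / 169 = 3.98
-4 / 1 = -4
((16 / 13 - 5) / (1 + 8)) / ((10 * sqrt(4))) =-49 / 2340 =-0.02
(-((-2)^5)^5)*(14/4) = 117440512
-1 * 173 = -173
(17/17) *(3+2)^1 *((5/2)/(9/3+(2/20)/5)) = 625/151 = 4.14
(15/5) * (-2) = -6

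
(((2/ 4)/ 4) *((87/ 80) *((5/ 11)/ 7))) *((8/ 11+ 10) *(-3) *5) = -76995/ 54208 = -1.42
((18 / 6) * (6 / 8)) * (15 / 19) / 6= 45 / 152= 0.30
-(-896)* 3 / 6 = 448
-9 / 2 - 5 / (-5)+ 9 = 11 / 2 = 5.50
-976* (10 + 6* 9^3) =-4278784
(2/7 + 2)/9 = 16/63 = 0.25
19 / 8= 2.38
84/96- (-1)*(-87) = -689/8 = -86.12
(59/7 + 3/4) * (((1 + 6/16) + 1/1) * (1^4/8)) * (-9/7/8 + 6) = 1596741/100352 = 15.91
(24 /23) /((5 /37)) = 888 /115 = 7.72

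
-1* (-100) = 100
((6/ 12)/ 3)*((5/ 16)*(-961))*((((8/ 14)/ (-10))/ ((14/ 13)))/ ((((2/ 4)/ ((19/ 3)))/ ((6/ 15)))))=237367/ 17640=13.46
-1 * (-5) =5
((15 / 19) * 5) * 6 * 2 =900 / 19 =47.37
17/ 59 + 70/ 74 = 2694/ 2183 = 1.23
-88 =-88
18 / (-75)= -6 / 25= -0.24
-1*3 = -3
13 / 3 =4.33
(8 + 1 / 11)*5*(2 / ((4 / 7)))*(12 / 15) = 1246 / 11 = 113.27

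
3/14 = 0.21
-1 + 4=3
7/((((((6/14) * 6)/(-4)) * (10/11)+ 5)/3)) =1617/340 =4.76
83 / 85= 0.98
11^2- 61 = 60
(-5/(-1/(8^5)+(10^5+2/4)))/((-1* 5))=32768/3276816383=0.00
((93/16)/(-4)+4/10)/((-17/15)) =1011/1088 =0.93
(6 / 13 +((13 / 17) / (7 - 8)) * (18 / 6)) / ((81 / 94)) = -470 / 221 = -2.13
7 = 7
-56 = -56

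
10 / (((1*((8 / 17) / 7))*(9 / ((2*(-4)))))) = -1190 / 9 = -132.22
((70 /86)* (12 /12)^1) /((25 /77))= 539 /215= 2.51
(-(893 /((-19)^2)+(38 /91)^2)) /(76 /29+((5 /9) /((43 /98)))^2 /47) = -85051480051521 /85267946479352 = -1.00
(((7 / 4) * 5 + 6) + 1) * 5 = 315 / 4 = 78.75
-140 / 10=-14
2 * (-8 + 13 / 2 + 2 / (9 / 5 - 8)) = -113 / 31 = -3.65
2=2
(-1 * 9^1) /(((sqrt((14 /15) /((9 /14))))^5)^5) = -989393347905023502685546875 * sqrt(15) /44998795805848373114515226624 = -0.09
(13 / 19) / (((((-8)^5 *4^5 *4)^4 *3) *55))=13 / 1017365665719167788465194124506562560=0.00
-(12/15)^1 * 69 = -276/5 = -55.20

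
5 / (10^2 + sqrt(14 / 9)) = 2250 / 44993- 15 * sqrt(14) / 89986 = 0.05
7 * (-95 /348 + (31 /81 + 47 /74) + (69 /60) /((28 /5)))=9249683 /1390608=6.65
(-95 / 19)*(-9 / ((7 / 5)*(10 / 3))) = 135 / 14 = 9.64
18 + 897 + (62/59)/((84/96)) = 378391/413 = 916.20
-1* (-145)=145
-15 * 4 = -60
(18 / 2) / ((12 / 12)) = 9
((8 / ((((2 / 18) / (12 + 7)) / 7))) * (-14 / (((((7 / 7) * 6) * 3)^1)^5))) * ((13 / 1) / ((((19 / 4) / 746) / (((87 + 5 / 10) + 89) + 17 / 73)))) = -1362404134 / 53217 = -25600.92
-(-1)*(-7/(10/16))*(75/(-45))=56/3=18.67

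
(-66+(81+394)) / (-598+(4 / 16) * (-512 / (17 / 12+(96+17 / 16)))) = -1933343 / 2832890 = -0.68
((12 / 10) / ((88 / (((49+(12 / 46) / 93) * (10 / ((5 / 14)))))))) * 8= 5869752 / 39215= 149.68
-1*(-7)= 7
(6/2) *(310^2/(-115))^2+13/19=21056285677/10051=2094944.35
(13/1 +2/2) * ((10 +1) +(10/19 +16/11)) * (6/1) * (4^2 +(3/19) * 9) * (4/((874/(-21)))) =-3168154584/1735327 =-1825.68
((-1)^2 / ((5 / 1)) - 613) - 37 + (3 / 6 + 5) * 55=-3473 / 10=-347.30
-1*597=-597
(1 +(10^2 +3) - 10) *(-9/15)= -282/5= -56.40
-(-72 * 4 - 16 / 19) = 5488 / 19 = 288.84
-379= -379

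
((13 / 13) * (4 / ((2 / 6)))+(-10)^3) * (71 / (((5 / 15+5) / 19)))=-999609 / 4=-249902.25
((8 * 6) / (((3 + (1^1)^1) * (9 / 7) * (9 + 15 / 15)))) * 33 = 154 / 5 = 30.80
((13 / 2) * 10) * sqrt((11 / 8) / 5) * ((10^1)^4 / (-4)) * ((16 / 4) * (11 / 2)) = -178750 * sqrt(110) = -1874745.82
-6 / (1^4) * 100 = -600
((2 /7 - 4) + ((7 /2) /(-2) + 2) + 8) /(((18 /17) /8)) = 2159 /63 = 34.27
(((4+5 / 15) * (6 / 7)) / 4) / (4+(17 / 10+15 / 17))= 1105 / 7833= 0.14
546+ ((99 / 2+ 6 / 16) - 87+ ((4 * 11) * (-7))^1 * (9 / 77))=3783 / 8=472.88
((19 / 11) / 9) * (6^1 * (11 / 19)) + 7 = 23 / 3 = 7.67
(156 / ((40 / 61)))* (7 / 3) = 5551 / 10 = 555.10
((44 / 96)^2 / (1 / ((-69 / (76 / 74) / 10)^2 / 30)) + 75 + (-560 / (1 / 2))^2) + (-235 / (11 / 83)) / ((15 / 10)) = 3822203348551531 / 3049728000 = 1253293.19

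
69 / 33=23 / 11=2.09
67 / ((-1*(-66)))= 1.02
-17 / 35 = -0.49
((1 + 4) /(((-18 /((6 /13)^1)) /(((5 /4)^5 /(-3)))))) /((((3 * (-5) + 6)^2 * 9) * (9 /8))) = 15625 /98257536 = 0.00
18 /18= 1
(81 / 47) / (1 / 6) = 486 / 47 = 10.34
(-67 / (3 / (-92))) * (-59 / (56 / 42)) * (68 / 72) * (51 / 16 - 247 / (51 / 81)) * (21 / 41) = 22452719807 / 1312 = 17113353.51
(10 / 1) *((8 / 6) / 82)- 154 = -153.84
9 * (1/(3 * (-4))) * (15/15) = -3/4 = -0.75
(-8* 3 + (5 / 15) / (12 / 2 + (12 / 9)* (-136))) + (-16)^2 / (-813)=-10398781 / 427638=-24.32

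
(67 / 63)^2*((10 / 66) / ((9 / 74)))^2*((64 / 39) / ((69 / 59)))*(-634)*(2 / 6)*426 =-208911641462604800 / 942123193011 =-221745.57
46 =46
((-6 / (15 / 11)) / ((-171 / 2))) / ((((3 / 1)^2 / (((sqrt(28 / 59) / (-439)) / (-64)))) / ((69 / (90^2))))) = 253*sqrt(413) / 4305057012000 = 0.00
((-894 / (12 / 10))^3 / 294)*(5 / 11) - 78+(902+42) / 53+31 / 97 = -639351.19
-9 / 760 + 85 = 64591 / 760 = 84.99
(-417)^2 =173889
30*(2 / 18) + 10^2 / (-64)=85 / 48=1.77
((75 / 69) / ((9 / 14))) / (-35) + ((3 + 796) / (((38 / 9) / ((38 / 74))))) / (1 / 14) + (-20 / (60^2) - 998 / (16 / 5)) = 321227833 / 306360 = 1048.53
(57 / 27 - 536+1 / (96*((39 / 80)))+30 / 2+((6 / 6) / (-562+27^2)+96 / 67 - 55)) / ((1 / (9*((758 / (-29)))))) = 568025377921 / 4218253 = 134658.92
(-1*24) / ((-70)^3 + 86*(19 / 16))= 192 / 2743183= 0.00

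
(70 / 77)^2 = 100 / 121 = 0.83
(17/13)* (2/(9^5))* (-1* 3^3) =-34/28431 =-0.00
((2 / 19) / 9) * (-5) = -10 / 171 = -0.06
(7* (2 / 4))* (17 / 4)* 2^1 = 119 / 4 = 29.75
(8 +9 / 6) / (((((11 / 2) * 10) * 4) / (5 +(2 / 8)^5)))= 97299 / 450560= 0.22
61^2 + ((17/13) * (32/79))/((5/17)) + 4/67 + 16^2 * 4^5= 91470164081/344045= 265866.86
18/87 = 6/29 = 0.21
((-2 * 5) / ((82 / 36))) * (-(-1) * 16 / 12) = -240 / 41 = -5.85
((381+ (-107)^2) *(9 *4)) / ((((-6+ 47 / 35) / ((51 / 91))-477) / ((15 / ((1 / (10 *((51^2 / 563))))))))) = -21185027955000 / 34836751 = -608122.95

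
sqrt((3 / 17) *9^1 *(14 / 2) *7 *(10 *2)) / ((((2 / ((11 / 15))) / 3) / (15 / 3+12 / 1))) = 231 *sqrt(255) / 5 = 737.75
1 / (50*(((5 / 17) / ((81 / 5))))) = 1377 / 1250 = 1.10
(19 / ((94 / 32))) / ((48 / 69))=437 / 47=9.30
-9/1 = -9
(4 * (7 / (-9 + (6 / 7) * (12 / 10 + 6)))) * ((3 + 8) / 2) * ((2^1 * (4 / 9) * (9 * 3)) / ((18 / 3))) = -1960 / 9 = -217.78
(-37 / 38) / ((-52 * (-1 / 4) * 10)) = -37 / 4940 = -0.01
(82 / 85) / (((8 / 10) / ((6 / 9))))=41 / 51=0.80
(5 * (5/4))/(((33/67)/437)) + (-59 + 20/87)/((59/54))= 1240260737/225852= 5491.48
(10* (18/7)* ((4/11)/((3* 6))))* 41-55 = -2595/77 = -33.70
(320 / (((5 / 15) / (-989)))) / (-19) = 949440 / 19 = 49970.53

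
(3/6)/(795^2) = 1/1264050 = 0.00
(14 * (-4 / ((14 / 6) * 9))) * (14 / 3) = -12.44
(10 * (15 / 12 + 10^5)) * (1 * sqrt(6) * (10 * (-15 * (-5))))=750009375 * sqrt(6)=1837140271.05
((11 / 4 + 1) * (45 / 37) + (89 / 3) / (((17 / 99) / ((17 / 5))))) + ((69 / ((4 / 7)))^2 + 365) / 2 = 47743273 / 5920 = 8064.74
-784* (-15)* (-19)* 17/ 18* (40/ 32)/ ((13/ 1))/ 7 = -2898.72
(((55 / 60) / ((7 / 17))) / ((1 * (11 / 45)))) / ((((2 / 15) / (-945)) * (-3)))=172125 / 8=21515.62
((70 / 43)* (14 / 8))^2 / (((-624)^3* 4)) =-60025 / 7188042940416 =-0.00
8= 8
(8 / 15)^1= 8 / 15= 0.53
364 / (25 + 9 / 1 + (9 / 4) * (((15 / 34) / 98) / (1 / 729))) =8.80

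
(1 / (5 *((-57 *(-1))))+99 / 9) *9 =9408 / 95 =99.03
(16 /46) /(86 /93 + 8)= 372 /9545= 0.04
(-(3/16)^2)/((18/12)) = -3/128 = -0.02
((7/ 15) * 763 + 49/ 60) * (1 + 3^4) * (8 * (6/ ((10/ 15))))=10535196/ 5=2107039.20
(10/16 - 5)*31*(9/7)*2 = -1395/4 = -348.75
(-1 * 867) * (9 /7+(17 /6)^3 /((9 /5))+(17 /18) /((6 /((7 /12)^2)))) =-439695871 /36288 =-12116.84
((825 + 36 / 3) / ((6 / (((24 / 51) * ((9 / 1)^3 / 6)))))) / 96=22599 / 272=83.08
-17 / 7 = -2.43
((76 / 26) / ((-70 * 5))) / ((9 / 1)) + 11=225206 / 20475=11.00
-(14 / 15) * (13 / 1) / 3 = -182 / 45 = -4.04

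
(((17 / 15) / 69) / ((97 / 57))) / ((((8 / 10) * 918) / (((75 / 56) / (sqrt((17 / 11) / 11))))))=5225 * sqrt(17) / 458764992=0.00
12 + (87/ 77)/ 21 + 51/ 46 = 326351/ 24794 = 13.16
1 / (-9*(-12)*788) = 1 / 85104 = 0.00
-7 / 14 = -1 / 2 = -0.50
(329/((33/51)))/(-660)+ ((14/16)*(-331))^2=9743718047/116160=83881.87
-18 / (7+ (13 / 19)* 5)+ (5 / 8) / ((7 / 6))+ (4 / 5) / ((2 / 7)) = 2477 / 1540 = 1.61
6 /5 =1.20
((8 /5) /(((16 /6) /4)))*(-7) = -84 /5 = -16.80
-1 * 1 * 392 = -392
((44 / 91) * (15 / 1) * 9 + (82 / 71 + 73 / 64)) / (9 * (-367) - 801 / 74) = -114866833 / 5633371744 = -0.02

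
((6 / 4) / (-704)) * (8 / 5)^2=-0.01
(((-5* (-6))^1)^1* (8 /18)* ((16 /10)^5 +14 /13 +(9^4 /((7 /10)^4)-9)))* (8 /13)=56867332601792 /253605625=224235.30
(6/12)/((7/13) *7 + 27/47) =611/5308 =0.12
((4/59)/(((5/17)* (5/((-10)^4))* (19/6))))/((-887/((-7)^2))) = -8.04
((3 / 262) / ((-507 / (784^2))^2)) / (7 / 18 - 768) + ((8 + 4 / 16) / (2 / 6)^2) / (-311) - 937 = -61683827061605927 / 64310049346868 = -959.16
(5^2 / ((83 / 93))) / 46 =0.61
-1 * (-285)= 285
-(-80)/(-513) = -80/513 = -0.16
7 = 7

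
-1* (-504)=504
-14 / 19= -0.74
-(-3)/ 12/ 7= 1/ 28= 0.04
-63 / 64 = -0.98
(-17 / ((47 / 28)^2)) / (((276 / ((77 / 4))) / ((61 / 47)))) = -3912601 / 7163787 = -0.55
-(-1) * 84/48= 7/4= 1.75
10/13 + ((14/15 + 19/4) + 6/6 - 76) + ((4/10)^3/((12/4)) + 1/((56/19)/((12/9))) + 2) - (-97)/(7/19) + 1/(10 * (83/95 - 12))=4064649737/20611500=197.20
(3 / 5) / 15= 0.04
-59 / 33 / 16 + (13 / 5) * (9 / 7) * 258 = 15936143 / 18480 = 862.35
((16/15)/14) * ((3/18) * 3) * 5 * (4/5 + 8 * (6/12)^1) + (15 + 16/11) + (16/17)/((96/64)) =353357/19635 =18.00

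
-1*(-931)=931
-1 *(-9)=9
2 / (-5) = -2 / 5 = -0.40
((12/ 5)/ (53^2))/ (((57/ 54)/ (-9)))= -1944/ 266855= -0.01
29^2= 841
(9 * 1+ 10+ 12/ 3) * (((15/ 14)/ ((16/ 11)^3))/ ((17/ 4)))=459195/ 243712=1.88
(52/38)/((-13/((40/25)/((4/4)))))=-16/95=-0.17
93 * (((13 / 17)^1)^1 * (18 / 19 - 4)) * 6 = -420732 / 323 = -1302.58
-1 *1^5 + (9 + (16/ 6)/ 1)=32/ 3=10.67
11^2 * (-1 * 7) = -847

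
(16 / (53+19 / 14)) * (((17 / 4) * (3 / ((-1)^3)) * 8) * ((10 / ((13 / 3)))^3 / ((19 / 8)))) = -4935168000 / 31766423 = -155.36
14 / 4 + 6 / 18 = 23 / 6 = 3.83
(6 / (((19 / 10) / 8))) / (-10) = -2.53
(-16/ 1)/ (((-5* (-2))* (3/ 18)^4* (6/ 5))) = -1728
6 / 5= 1.20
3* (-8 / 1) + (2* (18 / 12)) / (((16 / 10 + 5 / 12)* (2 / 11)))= -174 / 11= -15.82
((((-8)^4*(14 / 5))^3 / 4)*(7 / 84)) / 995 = 31585635.54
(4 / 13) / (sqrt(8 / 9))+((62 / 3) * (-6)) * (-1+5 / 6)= 3 * sqrt(2) / 13+62 / 3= 20.99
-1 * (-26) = 26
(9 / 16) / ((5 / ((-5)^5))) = -5625 / 16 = -351.56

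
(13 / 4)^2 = 169 / 16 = 10.56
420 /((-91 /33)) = -152.31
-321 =-321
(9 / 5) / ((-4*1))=-9 / 20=-0.45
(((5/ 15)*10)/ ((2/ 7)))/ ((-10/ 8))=-28/ 3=-9.33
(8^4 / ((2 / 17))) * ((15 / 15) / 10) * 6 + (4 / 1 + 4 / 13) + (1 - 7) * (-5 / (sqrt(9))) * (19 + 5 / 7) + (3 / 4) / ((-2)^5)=1228341419 / 58240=21091.03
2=2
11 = 11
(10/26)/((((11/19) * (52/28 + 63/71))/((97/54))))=4579855/10532808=0.43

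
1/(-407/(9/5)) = -9/2035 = -0.00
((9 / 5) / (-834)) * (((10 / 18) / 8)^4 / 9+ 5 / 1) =-241864829 / 22412795904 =-0.01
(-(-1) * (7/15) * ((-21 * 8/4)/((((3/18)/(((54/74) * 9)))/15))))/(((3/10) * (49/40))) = -31524.32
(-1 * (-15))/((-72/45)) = -75/8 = -9.38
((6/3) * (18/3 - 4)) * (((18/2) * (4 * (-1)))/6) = -24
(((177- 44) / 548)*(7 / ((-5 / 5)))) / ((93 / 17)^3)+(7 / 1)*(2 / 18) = 338260825 / 440787636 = 0.77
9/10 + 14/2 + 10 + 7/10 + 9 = 138/5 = 27.60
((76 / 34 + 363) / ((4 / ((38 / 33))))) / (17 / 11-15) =-117971 / 15096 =-7.81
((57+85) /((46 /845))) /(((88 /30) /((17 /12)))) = 5099575 /4048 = 1259.78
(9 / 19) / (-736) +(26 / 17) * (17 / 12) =2.17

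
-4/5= -0.80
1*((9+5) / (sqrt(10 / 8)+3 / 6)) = -7+7*sqrt(5) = 8.65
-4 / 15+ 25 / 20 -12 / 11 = -71 / 660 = -0.11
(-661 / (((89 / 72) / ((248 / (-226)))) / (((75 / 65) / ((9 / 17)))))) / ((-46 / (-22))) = 1839272160 / 3007043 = 611.65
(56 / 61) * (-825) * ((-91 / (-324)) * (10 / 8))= -265.90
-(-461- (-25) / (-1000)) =18441 / 40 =461.02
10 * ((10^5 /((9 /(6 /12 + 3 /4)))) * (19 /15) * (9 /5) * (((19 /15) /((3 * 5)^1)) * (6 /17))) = 1444000 /153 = 9437.91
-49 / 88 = -0.56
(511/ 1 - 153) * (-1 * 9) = -3222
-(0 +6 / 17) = -6 / 17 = -0.35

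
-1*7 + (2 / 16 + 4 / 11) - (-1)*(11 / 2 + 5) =351 / 88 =3.99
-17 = -17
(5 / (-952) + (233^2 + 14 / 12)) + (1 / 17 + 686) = 9236005 / 168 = 54976.22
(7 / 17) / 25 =7 / 425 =0.02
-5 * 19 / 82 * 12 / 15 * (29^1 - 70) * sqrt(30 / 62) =38 * sqrt(465) / 31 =26.43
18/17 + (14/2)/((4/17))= 2095/68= 30.81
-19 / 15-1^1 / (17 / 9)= -458 / 255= -1.80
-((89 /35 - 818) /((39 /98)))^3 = 63795737693891224 /7414875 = 8603750932.27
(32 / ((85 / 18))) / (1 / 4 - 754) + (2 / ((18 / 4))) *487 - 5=211.44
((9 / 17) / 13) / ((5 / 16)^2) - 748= -4130396 / 5525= -747.58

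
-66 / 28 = -33 / 14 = -2.36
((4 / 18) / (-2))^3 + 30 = 21869 / 729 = 30.00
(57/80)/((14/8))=57/140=0.41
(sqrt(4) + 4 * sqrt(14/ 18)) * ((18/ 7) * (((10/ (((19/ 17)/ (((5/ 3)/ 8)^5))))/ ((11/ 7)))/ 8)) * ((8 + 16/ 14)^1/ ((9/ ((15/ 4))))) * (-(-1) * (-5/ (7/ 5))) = -33203125 * sqrt(7)/ 2548288512 -33203125/ 1698859008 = -0.05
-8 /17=-0.47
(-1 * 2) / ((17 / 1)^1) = -2 / 17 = -0.12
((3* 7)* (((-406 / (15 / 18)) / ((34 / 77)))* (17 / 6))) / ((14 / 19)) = -890967 / 10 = -89096.70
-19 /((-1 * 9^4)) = 19 /6561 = 0.00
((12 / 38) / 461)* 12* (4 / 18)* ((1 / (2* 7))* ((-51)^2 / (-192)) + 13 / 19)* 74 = -178525 / 4659788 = -0.04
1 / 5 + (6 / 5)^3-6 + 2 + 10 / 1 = 991 / 125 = 7.93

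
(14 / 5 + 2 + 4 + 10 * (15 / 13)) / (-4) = -661 / 130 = -5.08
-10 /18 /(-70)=1 /126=0.01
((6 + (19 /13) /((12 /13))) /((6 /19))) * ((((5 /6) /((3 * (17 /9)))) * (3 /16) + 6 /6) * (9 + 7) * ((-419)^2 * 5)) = 848408188355 /2448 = 346571972.37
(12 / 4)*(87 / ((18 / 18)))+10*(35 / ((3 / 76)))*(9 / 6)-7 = 13554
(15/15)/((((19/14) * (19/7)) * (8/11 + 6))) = 539/13357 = 0.04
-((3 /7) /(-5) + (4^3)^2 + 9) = -143672 /35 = -4104.91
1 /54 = 0.02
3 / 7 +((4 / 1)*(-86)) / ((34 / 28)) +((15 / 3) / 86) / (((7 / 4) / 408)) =-1378063 / 5117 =-269.31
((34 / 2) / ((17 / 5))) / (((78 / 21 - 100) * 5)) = -7 / 674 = -0.01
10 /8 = 5 /4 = 1.25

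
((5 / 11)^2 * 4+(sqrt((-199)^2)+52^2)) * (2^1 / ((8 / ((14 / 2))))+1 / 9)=7847107 / 1452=5404.34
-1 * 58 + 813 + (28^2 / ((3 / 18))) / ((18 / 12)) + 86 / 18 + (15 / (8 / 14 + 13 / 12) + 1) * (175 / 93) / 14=3897.13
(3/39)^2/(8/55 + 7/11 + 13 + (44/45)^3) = 1002375/2493016006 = 0.00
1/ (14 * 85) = 1/ 1190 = 0.00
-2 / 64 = -1 / 32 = -0.03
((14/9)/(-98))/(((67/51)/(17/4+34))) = -867/1876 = -0.46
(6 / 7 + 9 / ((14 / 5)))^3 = 185193 / 2744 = 67.49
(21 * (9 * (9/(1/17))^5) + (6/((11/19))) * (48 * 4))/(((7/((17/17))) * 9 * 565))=3873460483363/8701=445174173.47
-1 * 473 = -473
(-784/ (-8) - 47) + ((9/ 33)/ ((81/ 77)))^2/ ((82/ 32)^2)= 62510443/ 1225449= 51.01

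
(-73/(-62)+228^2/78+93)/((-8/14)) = -4291525/3224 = -1331.12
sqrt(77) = 8.77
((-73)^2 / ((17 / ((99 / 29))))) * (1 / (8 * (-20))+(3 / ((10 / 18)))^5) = 242241821144829 / 49300000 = 4913627.20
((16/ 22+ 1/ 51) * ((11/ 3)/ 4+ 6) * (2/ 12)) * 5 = 173885/ 40392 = 4.30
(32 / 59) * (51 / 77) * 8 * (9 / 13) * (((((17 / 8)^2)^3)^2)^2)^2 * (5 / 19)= 264442294049401204788314957146594331020524424867660287829231095 / 97750525402032739727356256733681453365047853056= 2705277469985875.70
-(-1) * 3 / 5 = 3 / 5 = 0.60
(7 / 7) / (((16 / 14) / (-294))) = -1029 / 4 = -257.25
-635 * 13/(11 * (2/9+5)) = -74295/517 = -143.70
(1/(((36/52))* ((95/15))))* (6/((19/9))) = 234/361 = 0.65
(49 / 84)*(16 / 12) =7 / 9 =0.78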